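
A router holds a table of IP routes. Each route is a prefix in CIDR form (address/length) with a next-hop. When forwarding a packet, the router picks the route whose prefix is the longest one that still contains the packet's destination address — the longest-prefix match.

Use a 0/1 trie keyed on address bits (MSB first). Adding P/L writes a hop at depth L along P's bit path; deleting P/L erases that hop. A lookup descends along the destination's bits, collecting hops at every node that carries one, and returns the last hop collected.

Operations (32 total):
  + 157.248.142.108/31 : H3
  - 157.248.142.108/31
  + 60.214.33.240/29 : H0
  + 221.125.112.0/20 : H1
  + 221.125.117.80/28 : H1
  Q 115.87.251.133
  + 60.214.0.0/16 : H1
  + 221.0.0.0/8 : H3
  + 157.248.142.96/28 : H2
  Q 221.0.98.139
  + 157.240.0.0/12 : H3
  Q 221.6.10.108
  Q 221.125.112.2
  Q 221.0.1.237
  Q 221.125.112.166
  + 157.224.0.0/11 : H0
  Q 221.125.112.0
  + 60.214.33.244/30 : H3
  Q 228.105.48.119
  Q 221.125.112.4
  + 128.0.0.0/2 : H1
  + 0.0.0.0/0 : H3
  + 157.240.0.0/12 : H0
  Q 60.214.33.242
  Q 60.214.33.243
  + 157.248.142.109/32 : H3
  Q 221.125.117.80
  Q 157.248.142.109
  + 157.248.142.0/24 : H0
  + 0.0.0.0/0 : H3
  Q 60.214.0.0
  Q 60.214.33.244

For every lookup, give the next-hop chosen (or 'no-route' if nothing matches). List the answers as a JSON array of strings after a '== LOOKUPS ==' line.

Trace:
  add 157.248.142.108/31 -> H3 at depth 31
  del 157.248.142.108/31 (clear depth 31)
  add 60.214.33.240/29 -> H0 at depth 29
  add 221.125.112.0/20 -> H1 at depth 20
  add 221.125.117.80/28 -> H1 at depth 28
  ? 115.87.251.133  path d0:-→d1:-  best=no-route
  add 60.214.0.0/16 -> H1 at depth 16
  add 221.0.0.0/8 -> H3 at depth 8
  add 157.248.142.96/28 -> H2 at depth 28
  ? 221.0.98.139  path d0:-→d1:-→d2:-→d3:-→d4:-→d5:-→d6:-→d7:-→d8:H3→d9:-  best=H3
  add 157.240.0.0/12 -> H3 at depth 12
  ? 221.6.10.108  path d0:-→d1:-→d2:-→d3:-→d4:-→d5:-→d6:-→d7:-→d8:H3→d9:-  best=H3
  ? 221.125.112.2  path d0:-→d1:-→d2:-→d3:-→d4:-→d5:-→d6:-→d7:-→d8:H3→d9:-→d10:-→d11:-→d12:-→d13:-→d14:-→d15:-→d16:-→d17:-→d18:-→d19:-→d20:H1→d21:-  best=H1
  ? 221.0.1.237  path d0:-→d1:-→d2:-→d3:-→d4:-→d5:-→d6:-→d7:-→d8:H3→d9:-  best=H3
  ? 221.125.112.166  path d0:-→d1:-→d2:-→d3:-→d4:-→d5:-→d6:-→d7:-→d8:H3→d9:-→d10:-→d11:-→d12:-→d13:-→d14:-→d15:-→d16:-→d17:-→d18:-→d19:-→d20:H1→d21:-  best=H1
  add 157.224.0.0/11 -> H0 at depth 11
  ? 221.125.112.0  path d0:-→d1:-→d2:-→d3:-→d4:-→d5:-→d6:-→d7:-→d8:H3→d9:-→d10:-→d11:-→d12:-→d13:-→d14:-→d15:-→d16:-→d17:-→d18:-→d19:-→d20:H1→d21:-  best=H1
  add 60.214.33.244/30 -> H3 at depth 30
  ? 228.105.48.119  path d0:-→d1:-→d2:-  best=no-route
  ? 221.125.112.4  path d0:-→d1:-→d2:-→d3:-→d4:-→d5:-→d6:-→d7:-→d8:H3→d9:-→d10:-→d11:-→d12:-→d13:-→d14:-→d15:-→d16:-→d17:-→d18:-→d19:-→d20:H1→d21:-  best=H1
  add 128.0.0.0/2 -> H1 at depth 2
  add 0.0.0.0/0 -> H3 at depth 0
  add 157.240.0.0/12 -> H0 at depth 12
  ? 60.214.33.242  path d0:H3→d1:-→d2:-→d3:-→d4:-→d5:-→d6:-→d7:-→d8:-→d9:-→d10:-→d11:-→d12:-→d13:-→d14:-→d15:-→d16:H1→d17:-→d18:-→d19:-→d20:-→d21:-→d22:-→d23:-→d24:-→d25:-→d26:-→d27:-→d28:-→d29:H0  best=H0
  ? 60.214.33.243  path d0:H3→d1:-→d2:-→d3:-→d4:-→d5:-→d6:-→d7:-→d8:-→d9:-→d10:-→d11:-→d12:-→d13:-→d14:-→d15:-→d16:H1→d17:-→d18:-→d19:-→d20:-→d21:-→d22:-→d23:-→d24:-→d25:-→d26:-→d27:-→d28:-→d29:H0  best=H0
  add 157.248.142.109/32 -> H3 at depth 32
  ? 221.125.117.80  path d0:H3→d1:-→d2:-→d3:-→d4:-→d5:-→d6:-→d7:-→d8:H3→d9:-→d10:-→d11:-→d12:-→d13:-→d14:-→d15:-→d16:-→d17:-→d18:-→d19:-→d20:H1→d21:-→d22:-→d23:-→d24:-→d25:-→d26:-→d27:-→d28:H1  best=H1
  ? 157.248.142.109  path d0:H3→d1:-→d2:H1→d3:-→d4:-→d5:-→d6:-→d7:-→d8:-→d9:-→d10:-→d11:H0→d12:H0→d13:-→d14:-→d15:-→d16:-→d17:-→d18:-→d19:-→d20:-→d21:-→d22:-→d23:-→d24:-→d25:-→d26:-→d27:-→d28:H2→d29:-→d30:-→d31:-→d32:H3  best=H3
  add 157.248.142.0/24 -> H0 at depth 24
  add 0.0.0.0/0 -> H3 at depth 0
  ? 60.214.0.0  path d0:H3→d1:-→d2:-→d3:-→d4:-→d5:-→d6:-→d7:-→d8:-→d9:-→d10:-→d11:-→d12:-→d13:-→d14:-→d15:-→d16:H1→d17:-→d18:-  best=H1
  ? 60.214.33.244  path d0:H3→d1:-→d2:-→d3:-→d4:-→d5:-→d6:-→d7:-→d8:-→d9:-→d10:-→d11:-→d12:-→d13:-→d14:-→d15:-→d16:H1→d17:-→d18:-→d19:-→d20:-→d21:-→d22:-→d23:-→d24:-→d25:-→d26:-→d27:-→d28:-→d29:H0→d30:H3  best=H3

== LOOKUPS ==
["no-route","H3","H3","H1","H3","H1","H1","no-route","H1","H0","H0","H1","H3","H1","H3"]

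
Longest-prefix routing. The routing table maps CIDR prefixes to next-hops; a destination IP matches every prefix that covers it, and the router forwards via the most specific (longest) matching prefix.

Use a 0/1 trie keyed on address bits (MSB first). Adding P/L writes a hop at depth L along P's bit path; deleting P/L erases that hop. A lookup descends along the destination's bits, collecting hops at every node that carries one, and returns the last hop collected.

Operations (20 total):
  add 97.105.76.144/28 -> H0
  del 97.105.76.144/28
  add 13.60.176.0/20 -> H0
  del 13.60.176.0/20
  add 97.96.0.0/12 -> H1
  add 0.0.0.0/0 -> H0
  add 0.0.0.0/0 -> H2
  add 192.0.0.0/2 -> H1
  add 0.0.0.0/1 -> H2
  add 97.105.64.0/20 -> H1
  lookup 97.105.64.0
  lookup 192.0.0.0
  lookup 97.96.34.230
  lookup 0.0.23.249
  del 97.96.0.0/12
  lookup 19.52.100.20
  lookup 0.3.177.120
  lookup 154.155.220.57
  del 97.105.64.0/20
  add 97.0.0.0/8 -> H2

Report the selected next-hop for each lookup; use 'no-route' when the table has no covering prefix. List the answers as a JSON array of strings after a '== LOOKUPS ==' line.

Trace:
  + 97.105.76.144/28 (H0) depth=28
  del 97.105.76.144/28 (clear depth 28)
  + 13.60.176.0/20 (H0) depth=20
  del 13.60.176.0/20 (clear depth 20)
  + 97.96.0.0/12 (H1) depth=12
  + 0.0.0.0/0 (H0) depth=0
  + 0.0.0.0/0 (H2) depth=0
  + 192.0.0.0/2 (H1) depth=2
  + 0.0.0.0/1 (H2) depth=1
  + 97.105.64.0/20 (H1) depth=20
  ? 97.105.64.0  path d0:H2→d1:H2→d2:-→d3:-→d4:-→d5:-→d6:-→d7:-→d8:-→d9:-→d10:-→d11:-→d12:H1→d13:-→d14:-→d15:-→d16:-→d17:-→d18:-→d19:-→d20:H1  best=H1
  ? 192.0.0.0  path d0:H2→d1:-→d2:H1  best=H1
  ? 97.96.34.230  path d0:H2→d1:H2→d2:-→d3:-→d4:-→d5:-→d6:-→d7:-→d8:-→d9:-→d10:-→d11:-→d12:H1  best=H1
  ? 0.0.23.249  path d0:H2→d1:H2→d2:-→d3:-→d4:-  best=H2
  del 97.96.0.0/12 (clear depth 12)
  ? 19.52.100.20  path d0:H2→d1:H2→d2:-→d3:-  best=H2
  ? 0.3.177.120  path d0:H2→d1:H2→d2:-→d3:-→d4:-  best=H2
  ? 154.155.220.57  path d0:H2→d1:-  best=H2
  del 97.105.64.0/20 (clear depth 20)
  + 97.0.0.0/8 (H2) depth=8

== LOOKUPS ==
["H1","H1","H1","H2","H2","H2","H2"]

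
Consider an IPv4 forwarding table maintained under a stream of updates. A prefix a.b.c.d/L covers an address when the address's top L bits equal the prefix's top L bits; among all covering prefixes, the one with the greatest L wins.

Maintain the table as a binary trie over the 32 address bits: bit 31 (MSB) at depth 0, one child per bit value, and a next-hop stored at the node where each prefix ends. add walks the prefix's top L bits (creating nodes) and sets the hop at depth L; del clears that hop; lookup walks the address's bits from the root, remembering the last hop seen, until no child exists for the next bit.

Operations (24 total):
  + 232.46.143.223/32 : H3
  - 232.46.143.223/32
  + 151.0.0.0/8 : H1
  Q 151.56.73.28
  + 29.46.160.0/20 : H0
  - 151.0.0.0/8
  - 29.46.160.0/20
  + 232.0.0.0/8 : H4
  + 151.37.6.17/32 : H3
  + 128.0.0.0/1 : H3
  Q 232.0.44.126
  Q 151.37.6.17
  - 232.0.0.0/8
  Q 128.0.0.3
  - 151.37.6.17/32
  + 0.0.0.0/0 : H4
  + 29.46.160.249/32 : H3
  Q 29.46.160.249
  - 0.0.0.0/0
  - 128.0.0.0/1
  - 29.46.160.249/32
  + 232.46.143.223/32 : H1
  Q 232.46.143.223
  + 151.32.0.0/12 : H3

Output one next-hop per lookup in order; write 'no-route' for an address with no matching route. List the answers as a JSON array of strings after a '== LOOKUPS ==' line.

Trace:
  add 232.46.143.223/32 -> H3 at depth 32
  del 232.46.143.223/32 (clear depth 32)
  add 151.0.0.0/8 -> H1 at depth 8
  Q 151.56.73.28: descend 10010111 ; hops seen [H1] ; pick H1
  add 29.46.160.0/20 -> H0 at depth 20
  del 151.0.0.0/8 (clear depth 8)
  del 29.46.160.0/20 (clear depth 20)
  add 232.0.0.0/8 -> H4 at depth 8
  add 151.37.6.17/32 -> H3 at depth 32
  add 128.0.0.0/1 -> H3 at depth 1
  Q 232.0.44.126: descend 1110100000 ; hops seen [H3,H4] ; pick H4
  Q 151.37.6.17: descend 10010111001001010000011000010001 ; hops seen [H3,H3] ; pick H3
  del 232.0.0.0/8 (clear depth 8)
  Q 128.0.0.3: descend 100 ; hops seen [H3] ; pick H3
  del 151.37.6.17/32 (clear depth 32)
  add 0.0.0.0/0 -> H4 at depth 0
  add 29.46.160.249/32 -> H3 at depth 32
  Q 29.46.160.249: descend 00011101001011101010000011111001 ; hops seen [H4,H3] ; pick H3
  del 0.0.0.0/0 (clear depth 0)
  del 128.0.0.0/1 (clear depth 1)
  del 29.46.160.249/32 (clear depth 32)
  add 232.46.143.223/32 -> H1 at depth 32
  Q 232.46.143.223: descend 11101000001011101000111111011111 ; hops seen [H1] ; pick H1
  add 151.32.0.0/12 -> H3 at depth 12

== LOOKUPS ==
["H1","H4","H3","H3","H3","H1"]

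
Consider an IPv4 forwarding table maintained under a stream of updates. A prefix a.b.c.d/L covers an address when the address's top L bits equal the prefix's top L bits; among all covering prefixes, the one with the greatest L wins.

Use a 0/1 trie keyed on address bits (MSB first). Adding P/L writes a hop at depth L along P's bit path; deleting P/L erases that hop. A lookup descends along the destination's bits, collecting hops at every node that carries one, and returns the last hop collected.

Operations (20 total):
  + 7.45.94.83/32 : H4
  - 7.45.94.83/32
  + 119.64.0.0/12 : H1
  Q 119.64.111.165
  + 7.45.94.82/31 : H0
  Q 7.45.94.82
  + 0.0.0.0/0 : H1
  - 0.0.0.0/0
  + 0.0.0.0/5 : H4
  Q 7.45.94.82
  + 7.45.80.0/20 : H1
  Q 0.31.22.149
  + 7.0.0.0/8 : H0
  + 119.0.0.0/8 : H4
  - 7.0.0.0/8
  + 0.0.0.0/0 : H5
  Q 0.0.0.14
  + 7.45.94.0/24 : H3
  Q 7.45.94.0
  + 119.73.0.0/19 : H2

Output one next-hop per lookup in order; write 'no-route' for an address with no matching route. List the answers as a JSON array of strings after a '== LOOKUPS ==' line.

Process each operation:
  + 7.45.94.83/32 (H4) depth=32
  - 7.45.94.83/32 clear@32
  + 119.64.0.0/12 (H1) depth=12
  ? 119.64.111.165  path d0:-→d1:-→d2:-→d3:-→d4:-→d5:-→d6:-→d7:-→d8:-→d9:-→d10:-→d11:-→d12:H1  best=H1
  + 7.45.94.82/31 (H0) depth=31
  ? 7.45.94.82  path d0:-→d1:-→d2:-→d3:-→d4:-→d5:-→d6:-→d7:-→d8:-→d9:-→d10:-→d11:-→d12:-→d13:-→d14:-→d15:-→d16:-→d17:-→d18:-→d19:-→d20:-→d21:-→d22:-→d23:-→d24:-→d25:-→d26:-→d27:-→d28:-→d29:-→d30:-→d31:H0  best=H0
  + 0.0.0.0/0 (H1) depth=0
  - 0.0.0.0/0 clear@0
  + 0.0.0.0/5 (H4) depth=5
  ? 7.45.94.82  path d0:-→d1:-→d2:-→d3:-→d4:-→d5:H4→d6:-→d7:-→d8:-→d9:-→d10:-→d11:-→d12:-→d13:-→d14:-→d15:-→d16:-→d17:-→d18:-→d19:-→d20:-→d21:-→d22:-→d23:-→d24:-→d25:-→d26:-→d27:-→d28:-→d29:-→d30:-→d31:H0  best=H0
  + 7.45.80.0/20 (H1) depth=20
  ? 0.31.22.149  path d0:-→d1:-→d2:-→d3:-→d4:-→d5:H4  best=H4
  + 7.0.0.0/8 (H0) depth=8
  + 119.0.0.0/8 (H4) depth=8
  - 7.0.0.0/8 clear@8
  + 0.0.0.0/0 (H5) depth=0
  ? 0.0.0.14  path d0:H5→d1:-→d2:-→d3:-→d4:-→d5:H4  best=H4
  + 7.45.94.0/24 (H3) depth=24
  ? 7.45.94.0  path d0:H5→d1:-→d2:-→d3:-→d4:-→d5:H4→d6:-→d7:-→d8:-→d9:-→d10:-→d11:-→d12:-→d13:-→d14:-→d15:-→d16:-→d17:-→d18:-→d19:-→d20:H1→d21:-→d22:-→d23:-→d24:H3→d25:-  best=H3
  + 119.73.0.0/19 (H2) depth=19

== LOOKUPS ==
["H1","H0","H0","H4","H4","H3"]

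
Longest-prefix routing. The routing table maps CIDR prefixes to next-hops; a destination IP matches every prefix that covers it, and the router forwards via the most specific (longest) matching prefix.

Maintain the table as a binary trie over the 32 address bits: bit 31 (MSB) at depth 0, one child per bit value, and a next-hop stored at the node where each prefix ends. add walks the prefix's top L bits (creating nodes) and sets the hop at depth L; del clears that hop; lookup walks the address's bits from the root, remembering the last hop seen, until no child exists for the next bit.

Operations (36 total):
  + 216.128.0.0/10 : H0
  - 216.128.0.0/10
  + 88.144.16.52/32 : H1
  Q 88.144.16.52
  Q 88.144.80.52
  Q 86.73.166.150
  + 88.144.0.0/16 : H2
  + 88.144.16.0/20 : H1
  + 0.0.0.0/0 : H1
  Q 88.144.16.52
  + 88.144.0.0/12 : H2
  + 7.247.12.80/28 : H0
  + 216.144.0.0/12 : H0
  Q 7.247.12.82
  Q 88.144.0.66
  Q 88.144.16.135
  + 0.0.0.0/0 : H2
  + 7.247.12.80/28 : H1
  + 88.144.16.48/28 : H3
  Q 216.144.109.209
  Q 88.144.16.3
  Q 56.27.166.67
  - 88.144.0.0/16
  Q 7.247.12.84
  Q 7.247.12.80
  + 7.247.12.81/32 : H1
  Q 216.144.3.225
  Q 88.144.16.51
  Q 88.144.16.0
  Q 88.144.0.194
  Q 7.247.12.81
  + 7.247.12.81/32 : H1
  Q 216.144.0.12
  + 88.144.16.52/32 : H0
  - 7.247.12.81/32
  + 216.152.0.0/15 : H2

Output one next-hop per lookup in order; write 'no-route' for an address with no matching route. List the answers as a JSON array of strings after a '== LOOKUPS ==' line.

Process each operation:
  + 216.128.0.0/10 (H0) depth=10
  del 216.128.0.0/10 (clear depth 10)
  + 88.144.16.52/32 (H1) depth=32
  ? 88.144.16.52  path d0:-→d1:-→d2:-→d3:-→d4:-→d5:-→d6:-→d7:-→d8:-→d9:-→d10:-→d11:-→d12:-→d13:-→d14:-→d15:-→d16:-→d17:-→d18:-→d19:-→d20:-→d21:-→d22:-→d23:-→d24:-→d25:-→d26:-→d27:-→d28:-→d29:-→d30:-→d31:-→d32:H1  best=H1
  ? 88.144.80.52  path d0:-→d1:-→d2:-→d3:-→d4:-→d5:-→d6:-→d7:-→d8:-→d9:-→d10:-→d11:-→d12:-→d13:-→d14:-→d15:-→d16:-→d17:-  best=no-route
  ? 86.73.166.150  path d0:-→d1:-→d2:-→d3:-→d4:-  best=no-route
  + 88.144.0.0/16 (H2) depth=16
  + 88.144.16.0/20 (H1) depth=20
  + 0.0.0.0/0 (H1) depth=0
  ? 88.144.16.52  path d0:H1→d1:-→d2:-→d3:-→d4:-→d5:-→d6:-→d7:-→d8:-→d9:-→d10:-→d11:-→d12:-→d13:-→d14:-→d15:-→d16:H2→d17:-→d18:-→d19:-→d20:H1→d21:-→d22:-→d23:-→d24:-→d25:-→d26:-→d27:-→d28:-→d29:-→d30:-→d31:-→d32:H1  best=H1
  + 88.144.0.0/12 (H2) depth=12
  + 7.247.12.80/28 (H0) depth=28
  + 216.144.0.0/12 (H0) depth=12
  ? 7.247.12.82  path d0:H1→d1:-→d2:-→d3:-→d4:-→d5:-→d6:-→d7:-→d8:-→d9:-→d10:-→d11:-→d12:-→d13:-→d14:-→d15:-→d16:-→d17:-→d18:-→d19:-→d20:-→d21:-→d22:-→d23:-→d24:-→d25:-→d26:-→d27:-→d28:H0  best=H0
  ? 88.144.0.66  path d0:H1→d1:-→d2:-→d3:-→d4:-→d5:-→d6:-→d7:-→d8:-→d9:-→d10:-→d11:-→d12:H2→d13:-→d14:-→d15:-→d16:H2→d17:-→d18:-→d19:-  best=H2
  ? 88.144.16.135  path d0:H1→d1:-→d2:-→d3:-→d4:-→d5:-→d6:-→d7:-→d8:-→d9:-→d10:-→d11:-→d12:H2→d13:-→d14:-→d15:-→d16:H2→d17:-→d18:-→d19:-→d20:H1→d21:-→d22:-→d23:-→d24:-  best=H1
  + 0.0.0.0/0 (H2) depth=0
  + 7.247.12.80/28 (H1) depth=28
  + 88.144.16.48/28 (H3) depth=28
  ? 216.144.109.209  path d0:H2→d1:-→d2:-→d3:-→d4:-→d5:-→d6:-→d7:-→d8:-→d9:-→d10:-→d11:-→d12:H0  best=H0
  ? 88.144.16.3  path d0:H2→d1:-→d2:-→d3:-→d4:-→d5:-→d6:-→d7:-→d8:-→d9:-→d10:-→d11:-→d12:H2→d13:-→d14:-→d15:-→d16:H2→d17:-→d18:-→d19:-→d20:H1→d21:-→d22:-→d23:-→d24:-→d25:-→d26:-  best=H1
  ? 56.27.166.67  path d0:H2→d1:-→d2:-  best=H2
  del 88.144.0.0/16 (clear depth 16)
  ? 7.247.12.84  path d0:H2→d1:-→d2:-→d3:-→d4:-→d5:-→d6:-→d7:-→d8:-→d9:-→d10:-→d11:-→d12:-→d13:-→d14:-→d15:-→d16:-→d17:-→d18:-→d19:-→d20:-→d21:-→d22:-→d23:-→d24:-→d25:-→d26:-→d27:-→d28:H1  best=H1
  ? 7.247.12.80  path d0:H2→d1:-→d2:-→d3:-→d4:-→d5:-→d6:-→d7:-→d8:-→d9:-→d10:-→d11:-→d12:-→d13:-→d14:-→d15:-→d16:-→d17:-→d18:-→d19:-→d20:-→d21:-→d22:-→d23:-→d24:-→d25:-→d26:-→d27:-→d28:H1  best=H1
  + 7.247.12.81/32 (H1) depth=32
  ? 216.144.3.225  path d0:H2→d1:-→d2:-→d3:-→d4:-→d5:-→d6:-→d7:-→d8:-→d9:-→d10:-→d11:-→d12:H0  best=H0
  ? 88.144.16.51  path d0:H2→d1:-→d2:-→d3:-→d4:-→d5:-→d6:-→d7:-→d8:-→d9:-→d10:-→d11:-→d12:H2→d13:-→d14:-→d15:-→d16:-→d17:-→d18:-→d19:-→d20:H1→d21:-→d22:-→d23:-→d24:-→d25:-→d26:-→d27:-→d28:H3→d29:-  best=H3
  ? 88.144.16.0  path d0:H2→d1:-→d2:-→d3:-→d4:-→d5:-→d6:-→d7:-→d8:-→d9:-→d10:-→d11:-→d12:H2→d13:-→d14:-→d15:-→d16:-→d17:-→d18:-→d19:-→d20:H1→d21:-→d22:-→d23:-→d24:-→d25:-→d26:-  best=H1
  ? 88.144.0.194  path d0:H2→d1:-→d2:-→d3:-→d4:-→d5:-→d6:-→d7:-→d8:-→d9:-→d10:-→d11:-→d12:H2→d13:-→d14:-→d15:-→d16:-→d17:-→d18:-→d19:-  best=H2
  ? 7.247.12.81  path d0:H2→d1:-→d2:-→d3:-→d4:-→d5:-→d6:-→d7:-→d8:-→d9:-→d10:-→d11:-→d12:-→d13:-→d14:-→d15:-→d16:-→d17:-→d18:-→d19:-→d20:-→d21:-→d22:-→d23:-→d24:-→d25:-→d26:-→d27:-→d28:H1→d29:-→d30:-→d31:-→d32:H1  best=H1
  + 7.247.12.81/32 (H1) depth=32
  ? 216.144.0.12  path d0:H2→d1:-→d2:-→d3:-→d4:-→d5:-→d6:-→d7:-→d8:-→d9:-→d10:-→d11:-→d12:H0  best=H0
  + 88.144.16.52/32 (H0) depth=32
  del 7.247.12.81/32 (clear depth 32)
  + 216.152.0.0/15 (H2) depth=15

== LOOKUPS ==
["H1","no-route","no-route","H1","H0","H2","H1","H0","H1","H2","H1","H1","H0","H3","H1","H2","H1","H0"]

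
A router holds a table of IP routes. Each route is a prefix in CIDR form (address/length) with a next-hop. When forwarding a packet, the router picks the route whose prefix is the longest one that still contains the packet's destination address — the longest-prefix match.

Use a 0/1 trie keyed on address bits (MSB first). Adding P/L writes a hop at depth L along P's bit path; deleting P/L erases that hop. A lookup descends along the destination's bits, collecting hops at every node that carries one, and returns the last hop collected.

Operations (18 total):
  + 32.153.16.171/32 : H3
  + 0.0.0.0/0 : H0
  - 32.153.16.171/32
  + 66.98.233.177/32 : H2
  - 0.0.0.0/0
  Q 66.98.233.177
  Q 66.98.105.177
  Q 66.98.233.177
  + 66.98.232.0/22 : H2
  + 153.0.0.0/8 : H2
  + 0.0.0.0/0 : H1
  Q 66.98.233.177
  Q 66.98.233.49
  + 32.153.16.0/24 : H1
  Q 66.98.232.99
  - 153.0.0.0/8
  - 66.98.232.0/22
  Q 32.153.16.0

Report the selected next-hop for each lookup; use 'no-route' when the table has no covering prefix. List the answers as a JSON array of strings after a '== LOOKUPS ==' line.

Apply in order:
  + 32.153.16.171/32 (H3) depth=32
  + 0.0.0.0/0 (H0) depth=0
  del 32.153.16.171/32 (clear depth 32)
  + 66.98.233.177/32 (H2) depth=32
  del 0.0.0.0/0 (clear depth 0)
  Q 66.98.233.177: descend 01000010011000101110100110110001 ; hops seen [H2] ; pick H2
  Q 66.98.105.177: descend 0100001001100010 ; hops seen [∅] ; pick no-route
  Q 66.98.233.177: descend 01000010011000101110100110110001 ; hops seen [H2] ; pick H2
  + 66.98.232.0/22 (H2) depth=22
  + 153.0.0.0/8 (H2) depth=8
  + 0.0.0.0/0 (H1) depth=0
  Q 66.98.233.177: descend 01000010011000101110100110110001 ; hops seen [H1,H2,H2] ; pick H2
  Q 66.98.233.49: descend 010000100110001011101001 ; hops seen [H1,H2] ; pick H2
  + 32.153.16.0/24 (H1) depth=24
  Q 66.98.232.99: descend 01000010011000101110100 ; hops seen [H1,H2] ; pick H2
  del 153.0.0.0/8 (clear depth 8)
  del 66.98.232.0/22 (clear depth 22)
  Q 32.153.16.0: descend 001000001001100100010000 ; hops seen [H1,H1] ; pick H1

== LOOKUPS ==
["H2","no-route","H2","H2","H2","H2","H1"]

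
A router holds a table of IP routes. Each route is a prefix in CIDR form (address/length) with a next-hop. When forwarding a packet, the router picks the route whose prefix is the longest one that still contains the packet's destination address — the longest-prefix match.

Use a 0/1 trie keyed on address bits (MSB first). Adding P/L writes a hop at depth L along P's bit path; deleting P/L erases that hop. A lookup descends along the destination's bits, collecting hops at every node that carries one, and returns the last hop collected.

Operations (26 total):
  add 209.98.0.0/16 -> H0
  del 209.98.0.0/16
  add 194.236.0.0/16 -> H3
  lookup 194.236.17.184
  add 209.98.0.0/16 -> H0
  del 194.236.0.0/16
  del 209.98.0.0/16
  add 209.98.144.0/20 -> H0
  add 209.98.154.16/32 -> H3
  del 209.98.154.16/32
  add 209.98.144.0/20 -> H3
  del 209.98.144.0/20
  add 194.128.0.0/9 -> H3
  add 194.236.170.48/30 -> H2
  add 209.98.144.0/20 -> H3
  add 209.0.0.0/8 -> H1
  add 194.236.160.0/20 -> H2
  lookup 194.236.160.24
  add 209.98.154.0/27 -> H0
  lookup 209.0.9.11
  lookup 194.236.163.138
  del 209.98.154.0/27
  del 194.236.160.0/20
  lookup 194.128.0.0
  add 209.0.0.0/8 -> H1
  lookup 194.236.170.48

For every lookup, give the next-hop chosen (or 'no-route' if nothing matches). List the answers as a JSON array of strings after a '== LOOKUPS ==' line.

Trace:
  add 209.98.0.0/16 -> H0 at depth 16
  - 209.98.0.0/16 clear@16
  add 194.236.0.0/16 -> H3 at depth 16
  lookup 194.236.17.184: bits 1100001011101100 walk d0:-→d1:-→d2:-→d3:-→d4:-→d5:-→d6:-→d7:-→d8:-→d9:-→d10:-→d11:-→d12:-→d13:-→d14:-→d15:-→d16:H3 -> H3
  add 209.98.0.0/16 -> H0 at depth 16
  - 194.236.0.0/16 clear@16
  - 209.98.0.0/16 clear@16
  add 209.98.144.0/20 -> H0 at depth 20
  add 209.98.154.16/32 -> H3 at depth 32
  - 209.98.154.16/32 clear@32
  add 209.98.144.0/20 -> H3 at depth 20
  - 209.98.144.0/20 clear@20
  add 194.128.0.0/9 -> H3 at depth 9
  add 194.236.170.48/30 -> H2 at depth 30
  add 209.98.144.0/20 -> H3 at depth 20
  add 209.0.0.0/8 -> H1 at depth 8
  add 194.236.160.0/20 -> H2 at depth 20
  lookup 194.236.160.24: bits 11000010111011001010 walk d0:-→d1:-→d2:-→d3:-→d4:-→d5:-→d6:-→d7:-→d8:-→d9:H3→d10:-→d11:-→d12:-→d13:-→d14:-→d15:-→d16:-→d17:-→d18:-→d19:-→d20:H2 -> H2
  add 209.98.154.0/27 -> H0 at depth 27
  lookup 209.0.9.11: bits 110100010 walk d0:-→d1:-→d2:-→d3:-→d4:-→d5:-→d6:-→d7:-→d8:H1→d9:- -> H1
  lookup 194.236.163.138: bits 11000010111011001010 walk d0:-→d1:-→d2:-→d3:-→d4:-→d5:-→d6:-→d7:-→d8:-→d9:H3→d10:-→d11:-→d12:-→d13:-→d14:-→d15:-→d16:-→d17:-→d18:-→d19:-→d20:H2 -> H2
  - 209.98.154.0/27 clear@27
  - 194.236.160.0/20 clear@20
  lookup 194.128.0.0: bits 110000101 walk d0:-→d1:-→d2:-→d3:-→d4:-→d5:-→d6:-→d7:-→d8:-→d9:H3 -> H3
  add 209.0.0.0/8 -> H1 at depth 8
  lookup 194.236.170.48: bits 110000101110110010101010001100 walk d0:-→d1:-→d2:-→d3:-→d4:-→d5:-→d6:-→d7:-→d8:-→d9:H3→d10:-→d11:-→d12:-→d13:-→d14:-→d15:-→d16:-→d17:-→d18:-→d19:-→d20:-→d21:-→d22:-→d23:-→d24:-→d25:-→d26:-→d27:-→d28:-→d29:-→d30:H2 -> H2

== LOOKUPS ==
["H3","H2","H1","H2","H3","H2"]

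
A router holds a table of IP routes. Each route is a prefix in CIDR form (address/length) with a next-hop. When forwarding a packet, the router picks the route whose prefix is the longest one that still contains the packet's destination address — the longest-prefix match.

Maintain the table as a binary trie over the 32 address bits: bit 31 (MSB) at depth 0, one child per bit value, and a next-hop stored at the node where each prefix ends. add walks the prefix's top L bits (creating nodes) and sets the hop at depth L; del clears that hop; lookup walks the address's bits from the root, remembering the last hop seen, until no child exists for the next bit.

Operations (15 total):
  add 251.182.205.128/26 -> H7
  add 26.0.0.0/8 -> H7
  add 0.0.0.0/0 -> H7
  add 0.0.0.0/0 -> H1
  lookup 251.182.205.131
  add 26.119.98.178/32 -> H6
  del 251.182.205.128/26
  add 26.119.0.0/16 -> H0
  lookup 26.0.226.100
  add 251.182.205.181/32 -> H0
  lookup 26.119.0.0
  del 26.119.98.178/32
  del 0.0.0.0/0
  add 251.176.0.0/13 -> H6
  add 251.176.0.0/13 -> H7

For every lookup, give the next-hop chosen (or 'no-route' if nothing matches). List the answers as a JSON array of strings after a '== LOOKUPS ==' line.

Trace:
  + 251.182.205.128/26 (H7) depth=26
  + 26.0.0.0/8 (H7) depth=8
  + 0.0.0.0/0 (H7) depth=0
  + 0.0.0.0/0 (H1) depth=0
  ? 251.182.205.131  path d0:H1→d1:-→d2:-→d3:-→d4:-→d5:-→d6:-→d7:-→d8:-→d9:-→d10:-→d11:-→d12:-→d13:-→d14:-→d15:-→d16:-→d17:-→d18:-→d19:-→d20:-→d21:-→d22:-→d23:-→d24:-→d25:-→d26:H7  best=H7
  + 26.119.98.178/32 (H6) depth=32
  - 251.182.205.128/26 clear@26
  + 26.119.0.0/16 (H0) depth=16
  ? 26.0.226.100  path d0:H1→d1:-→d2:-→d3:-→d4:-→d5:-→d6:-→d7:-→d8:H7→d9:-  best=H7
  + 251.182.205.181/32 (H0) depth=32
  ? 26.119.0.0  path d0:H1→d1:-→d2:-→d3:-→d4:-→d5:-→d6:-→d7:-→d8:H7→d9:-→d10:-→d11:-→d12:-→d13:-→d14:-→d15:-→d16:H0→d17:-  best=H0
  - 26.119.98.178/32 clear@32
  - 0.0.0.0/0 clear@0
  + 251.176.0.0/13 (H6) depth=13
  + 251.176.0.0/13 (H7) depth=13

== LOOKUPS ==
["H7","H7","H0"]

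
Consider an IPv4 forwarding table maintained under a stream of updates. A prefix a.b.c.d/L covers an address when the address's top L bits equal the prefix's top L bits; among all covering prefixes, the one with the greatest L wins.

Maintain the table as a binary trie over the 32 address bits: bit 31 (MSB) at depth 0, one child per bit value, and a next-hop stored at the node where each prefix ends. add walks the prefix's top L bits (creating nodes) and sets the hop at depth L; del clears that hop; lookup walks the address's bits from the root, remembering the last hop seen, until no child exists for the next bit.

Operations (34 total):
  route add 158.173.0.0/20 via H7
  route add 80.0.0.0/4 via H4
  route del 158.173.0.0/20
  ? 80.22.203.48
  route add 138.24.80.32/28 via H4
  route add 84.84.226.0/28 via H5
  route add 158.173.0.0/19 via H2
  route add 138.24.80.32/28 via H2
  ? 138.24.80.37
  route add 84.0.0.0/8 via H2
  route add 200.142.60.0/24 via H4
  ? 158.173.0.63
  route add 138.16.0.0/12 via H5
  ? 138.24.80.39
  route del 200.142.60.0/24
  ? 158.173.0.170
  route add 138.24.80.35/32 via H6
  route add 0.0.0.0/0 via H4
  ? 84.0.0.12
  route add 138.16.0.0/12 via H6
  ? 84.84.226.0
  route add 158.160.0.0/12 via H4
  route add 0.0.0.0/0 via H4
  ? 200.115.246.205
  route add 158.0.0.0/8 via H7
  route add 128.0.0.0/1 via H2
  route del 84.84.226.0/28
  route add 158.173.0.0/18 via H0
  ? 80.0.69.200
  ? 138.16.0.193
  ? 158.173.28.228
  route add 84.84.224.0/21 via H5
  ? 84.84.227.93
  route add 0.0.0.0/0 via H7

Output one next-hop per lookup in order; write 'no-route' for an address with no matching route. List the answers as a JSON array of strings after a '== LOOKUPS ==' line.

Apply in order:
  + 158.173.0.0/20 (H7) depth=20
  + 80.0.0.0/4 (H4) depth=4
  - 158.173.0.0/20 clear@20
  lookup 80.22.203.48: bits 0101 walk d0:-→d1:-→d2:-→d3:-→d4:H4 -> H4
  + 138.24.80.32/28 (H4) depth=28
  + 84.84.226.0/28 (H5) depth=28
  + 158.173.0.0/19 (H2) depth=19
  + 138.24.80.32/28 (H2) depth=28
  lookup 138.24.80.37: bits 1000101000011000010100000010 walk d0:-→d1:-→d2:-→d3:-→d4:-→d5:-→d6:-→d7:-→d8:-→d9:-→d10:-→d11:-→d12:-→d13:-→d14:-→d15:-→d16:-→d17:-→d18:-→d19:-→d20:-→d21:-→d22:-→d23:-→d24:-→d25:-→d26:-→d27:-→d28:H2 -> H2
  + 84.0.0.0/8 (H2) depth=8
  + 200.142.60.0/24 (H4) depth=24
  lookup 158.173.0.63: bits 10011110101011010000 walk d0:-→d1:-→d2:-→d3:-→d4:-→d5:-→d6:-→d7:-→d8:-→d9:-→d10:-→d11:-→d12:-→d13:-→d14:-→d15:-→d16:-→d17:-→d18:-→d19:H2→d20:- -> H2
  + 138.16.0.0/12 (H5) depth=12
  lookup 138.24.80.39: bits 1000101000011000010100000010 walk d0:-→d1:-→d2:-→d3:-→d4:-→d5:-→d6:-→d7:-→d8:-→d9:-→d10:-→d11:-→d12:H5→d13:-→d14:-→d15:-→d16:-→d17:-→d18:-→d19:-→d20:-→d21:-→d22:-→d23:-→d24:-→d25:-→d26:-→d27:-→d28:H2 -> H2
  - 200.142.60.0/24 clear@24
  lookup 158.173.0.170: bits 10011110101011010000 walk d0:-→d1:-→d2:-→d3:-→d4:-→d5:-→d6:-→d7:-→d8:-→d9:-→d10:-→d11:-→d12:-→d13:-→d14:-→d15:-→d16:-→d17:-→d18:-→d19:H2→d20:- -> H2
  + 138.24.80.35/32 (H6) depth=32
  + 0.0.0.0/0 (H4) depth=0
  lookup 84.0.0.12: bits 010101000 walk d0:H4→d1:-→d2:-→d3:-→d4:H4→d5:-→d6:-→d7:-→d8:H2→d9:- -> H2
  + 138.16.0.0/12 (H6) depth=12
  lookup 84.84.226.0: bits 0101010001010100111000100000 walk d0:H4→d1:-→d2:-→d3:-→d4:H4→d5:-→d6:-→d7:-→d8:H2→d9:-→d10:-→d11:-→d12:-→d13:-→d14:-→d15:-→d16:-→d17:-→d18:-→d19:-→d20:-→d21:-→d22:-→d23:-→d24:-→d25:-→d26:-→d27:-→d28:H5 -> H5
  + 158.160.0.0/12 (H4) depth=12
  + 0.0.0.0/0 (H4) depth=0
  lookup 200.115.246.205: bits 11001000 walk d0:H4→d1:-→d2:-→d3:-→d4:-→d5:-→d6:-→d7:-→d8:- -> H4
  + 158.0.0.0/8 (H7) depth=8
  + 128.0.0.0/1 (H2) depth=1
  - 84.84.226.0/28 clear@28
  + 158.173.0.0/18 (H0) depth=18
  lookup 80.0.69.200: bits 01010 walk d0:H4→d1:-→d2:-→d3:-→d4:H4→d5:- -> H4
  lookup 138.16.0.193: bits 100010100001 walk d0:H4→d1:H2→d2:-→d3:-→d4:-→d5:-→d6:-→d7:-→d8:-→d9:-→d10:-→d11:-→d12:H6 -> H6
  lookup 158.173.28.228: bits 1001111010101101000 walk d0:H4→d1:H2→d2:-→d3:-→d4:-→d5:-→d6:-→d7:-→d8:H7→d9:-→d10:-→d11:-→d12:H4→d13:-→d14:-→d15:-→d16:-→d17:-→d18:H0→d19:H2 -> H2
  + 84.84.224.0/21 (H5) depth=21
  lookup 84.84.227.93: bits 01010100010101001110001 walk d0:H4→d1:-→d2:-→d3:-→d4:H4→d5:-→d6:-→d7:-→d8:H2→d9:-→d10:-→d11:-→d12:-→d13:-→d14:-→d15:-→d16:-→d17:-→d18:-→d19:-→d20:-→d21:H5→d22:-→d23:- -> H5
  + 0.0.0.0/0 (H7) depth=0

== LOOKUPS ==
["H4","H2","H2","H2","H2","H2","H5","H4","H4","H6","H2","H5"]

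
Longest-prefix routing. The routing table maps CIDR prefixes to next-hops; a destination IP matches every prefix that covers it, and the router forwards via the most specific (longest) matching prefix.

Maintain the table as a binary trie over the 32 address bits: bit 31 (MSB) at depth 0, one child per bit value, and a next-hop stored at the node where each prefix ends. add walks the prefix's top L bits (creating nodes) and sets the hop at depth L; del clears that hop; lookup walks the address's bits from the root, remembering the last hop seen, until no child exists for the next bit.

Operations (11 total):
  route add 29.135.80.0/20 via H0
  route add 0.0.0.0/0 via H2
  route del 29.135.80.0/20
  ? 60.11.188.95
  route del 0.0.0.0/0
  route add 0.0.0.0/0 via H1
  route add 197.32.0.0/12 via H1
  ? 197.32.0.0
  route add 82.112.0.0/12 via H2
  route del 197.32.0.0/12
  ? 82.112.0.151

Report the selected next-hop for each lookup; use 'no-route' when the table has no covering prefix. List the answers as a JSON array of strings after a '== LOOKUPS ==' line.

Process each operation:
  add 29.135.80.0/20 -> H0 at depth 20
  add 0.0.0.0/0 -> H2 at depth 0
  - 29.135.80.0/20 clear@20
  lookup 60.11.188.95: bits 00 walk d0:H2→d1:-→d2:- -> H2
  - 0.0.0.0/0 clear@0
  add 0.0.0.0/0 -> H1 at depth 0
  add 197.32.0.0/12 -> H1 at depth 12
  lookup 197.32.0.0: bits 110001010010 walk d0:H1→d1:-→d2:-→d3:-→d4:-→d5:-→d6:-→d7:-→d8:-→d9:-→d10:-→d11:-→d12:H1 -> H1
  add 82.112.0.0/12 -> H2 at depth 12
  - 197.32.0.0/12 clear@12
  lookup 82.112.0.151: bits 010100100111 walk d0:H1→d1:-→d2:-→d3:-→d4:-→d5:-→d6:-→d7:-→d8:-→d9:-→d10:-→d11:-→d12:H2 -> H2

== LOOKUPS ==
["H2","H1","H2"]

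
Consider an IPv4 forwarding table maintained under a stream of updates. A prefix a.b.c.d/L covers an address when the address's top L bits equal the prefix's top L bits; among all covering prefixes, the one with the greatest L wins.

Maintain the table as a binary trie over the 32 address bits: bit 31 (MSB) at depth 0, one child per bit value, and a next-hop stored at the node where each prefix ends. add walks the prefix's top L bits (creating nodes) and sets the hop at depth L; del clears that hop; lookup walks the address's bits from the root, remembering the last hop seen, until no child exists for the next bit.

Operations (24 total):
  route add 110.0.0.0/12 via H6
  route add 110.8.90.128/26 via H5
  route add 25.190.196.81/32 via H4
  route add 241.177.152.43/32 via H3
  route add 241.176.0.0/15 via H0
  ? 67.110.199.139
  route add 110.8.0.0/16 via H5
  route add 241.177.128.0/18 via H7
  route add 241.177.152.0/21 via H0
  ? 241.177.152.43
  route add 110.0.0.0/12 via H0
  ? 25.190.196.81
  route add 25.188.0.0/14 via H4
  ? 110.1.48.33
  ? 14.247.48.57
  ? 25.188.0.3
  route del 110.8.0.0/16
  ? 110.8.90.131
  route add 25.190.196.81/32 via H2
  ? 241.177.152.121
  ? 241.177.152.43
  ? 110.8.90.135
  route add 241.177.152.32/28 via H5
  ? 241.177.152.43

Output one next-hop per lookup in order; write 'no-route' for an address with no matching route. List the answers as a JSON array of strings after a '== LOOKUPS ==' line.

Trace:
  add 110.0.0.0/12 -> H6 at depth 12
  add 110.8.90.128/26 -> H5 at depth 26
  add 25.190.196.81/32 -> H4 at depth 32
  add 241.177.152.43/32 -> H3 at depth 32
  add 241.176.0.0/15 -> H0 at depth 15
  lookup 67.110.199.139: bits 01 walk d0:-→d1:-→d2:- -> no-route
  add 110.8.0.0/16 -> H5 at depth 16
  add 241.177.128.0/18 -> H7 at depth 18
  add 241.177.152.0/21 -> H0 at depth 21
  lookup 241.177.152.43: bits 11110001101100011001100000101011 walk d0:-→d1:-→d2:-→d3:-→d4:-→d5:-→d6:-→d7:-→d8:-→d9:-→d10:-→d11:-→d12:-→d13:-→d14:-→d15:H0→d16:-→d17:-→d18:H7→d19:-→d20:-→d21:H0→d22:-→d23:-→d24:-→d25:-→d26:-→d27:-→d28:-→d29:-→d30:-→d31:-→d32:H3 -> H3
  add 110.0.0.0/12 -> H0 at depth 12
  lookup 25.190.196.81: bits 00011001101111101100010001010001 walk d0:-→d1:-→d2:-→d3:-→d4:-→d5:-→d6:-→d7:-→d8:-→d9:-→d10:-→d11:-→d12:-→d13:-→d14:-→d15:-→d16:-→d17:-→d18:-→d19:-→d20:-→d21:-→d22:-→d23:-→d24:-→d25:-→d26:-→d27:-→d28:-→d29:-→d30:-→d31:-→d32:H4 -> H4
  add 25.188.0.0/14 -> H4 at depth 14
  lookup 110.1.48.33: bits 011011100000 walk d0:-→d1:-→d2:-→d3:-→d4:-→d5:-→d6:-→d7:-→d8:-→d9:-→d10:-→d11:-→d12:H0 -> H0
  lookup 14.247.48.57: bits 000 walk d0:-→d1:-→d2:-→d3:- -> no-route
  lookup 25.188.0.3: bits 00011001101111 walk d0:-→d1:-→d2:-→d3:-→d4:-→d5:-→d6:-→d7:-→d8:-→d9:-→d10:-→d11:-→d12:-→d13:-→d14:H4 -> H4
  - 110.8.0.0/16 clear@16
  lookup 110.8.90.131: bits 01101110000010000101101010 walk d0:-→d1:-→d2:-→d3:-→d4:-→d5:-→d6:-→d7:-→d8:-→d9:-→d10:-→d11:-→d12:H0→d13:-→d14:-→d15:-→d16:-→d17:-→d18:-→d19:-→d20:-→d21:-→d22:-→d23:-→d24:-→d25:-→d26:H5 -> H5
  add 25.190.196.81/32 -> H2 at depth 32
  lookup 241.177.152.121: bits 1111000110110001100110000 walk d0:-→d1:-→d2:-→d3:-→d4:-→d5:-→d6:-→d7:-→d8:-→d9:-→d10:-→d11:-→d12:-→d13:-→d14:-→d15:H0→d16:-→d17:-→d18:H7→d19:-→d20:-→d21:H0→d22:-→d23:-→d24:-→d25:- -> H0
  lookup 241.177.152.43: bits 11110001101100011001100000101011 walk d0:-→d1:-→d2:-→d3:-→d4:-→d5:-→d6:-→d7:-→d8:-→d9:-→d10:-→d11:-→d12:-→d13:-→d14:-→d15:H0→d16:-→d17:-→d18:H7→d19:-→d20:-→d21:H0→d22:-→d23:-→d24:-→d25:-→d26:-→d27:-→d28:-→d29:-→d30:-→d31:-→d32:H3 -> H3
  lookup 110.8.90.135: bits 01101110000010000101101010 walk d0:-→d1:-→d2:-→d3:-→d4:-→d5:-→d6:-→d7:-→d8:-→d9:-→d10:-→d11:-→d12:H0→d13:-→d14:-→d15:-→d16:-→d17:-→d18:-→d19:-→d20:-→d21:-→d22:-→d23:-→d24:-→d25:-→d26:H5 -> H5
  add 241.177.152.32/28 -> H5 at depth 28
  lookup 241.177.152.43: bits 11110001101100011001100000101011 walk d0:-→d1:-→d2:-→d3:-→d4:-→d5:-→d6:-→d7:-→d8:-→d9:-→d10:-→d11:-→d12:-→d13:-→d14:-→d15:H0→d16:-→d17:-→d18:H7→d19:-→d20:-→d21:H0→d22:-→d23:-→d24:-→d25:-→d26:-→d27:-→d28:H5→d29:-→d30:-→d31:-→d32:H3 -> H3

== LOOKUPS ==
["no-route","H3","H4","H0","no-route","H4","H5","H0","H3","H5","H3"]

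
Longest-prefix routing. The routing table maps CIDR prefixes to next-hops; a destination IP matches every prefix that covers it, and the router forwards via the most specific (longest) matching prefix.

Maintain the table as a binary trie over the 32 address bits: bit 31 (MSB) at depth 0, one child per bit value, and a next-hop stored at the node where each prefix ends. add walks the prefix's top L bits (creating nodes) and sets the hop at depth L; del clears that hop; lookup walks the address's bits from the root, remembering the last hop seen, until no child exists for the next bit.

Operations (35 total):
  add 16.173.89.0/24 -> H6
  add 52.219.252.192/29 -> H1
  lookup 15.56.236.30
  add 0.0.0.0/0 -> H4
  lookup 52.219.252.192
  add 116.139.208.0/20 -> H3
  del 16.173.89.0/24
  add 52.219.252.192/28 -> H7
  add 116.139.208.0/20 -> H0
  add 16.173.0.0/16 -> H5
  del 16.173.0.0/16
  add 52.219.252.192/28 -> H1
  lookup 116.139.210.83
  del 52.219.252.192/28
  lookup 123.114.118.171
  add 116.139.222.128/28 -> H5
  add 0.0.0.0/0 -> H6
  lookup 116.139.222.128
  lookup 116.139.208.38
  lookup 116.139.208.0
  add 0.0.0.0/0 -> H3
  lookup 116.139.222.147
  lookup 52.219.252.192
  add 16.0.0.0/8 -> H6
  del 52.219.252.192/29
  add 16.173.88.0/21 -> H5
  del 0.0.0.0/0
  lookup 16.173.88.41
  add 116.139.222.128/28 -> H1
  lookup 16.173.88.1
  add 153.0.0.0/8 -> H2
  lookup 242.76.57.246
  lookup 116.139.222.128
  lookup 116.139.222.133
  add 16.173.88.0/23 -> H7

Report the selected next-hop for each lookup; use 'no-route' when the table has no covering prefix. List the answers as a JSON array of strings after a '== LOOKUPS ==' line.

Trace:
  + 16.173.89.0/24 (H6) depth=24
  + 52.219.252.192/29 (H1) depth=29
  lookup 15.56.236.30: bits 000 walk d0:-→d1:-→d2:-→d3:- -> no-route
  + 0.0.0.0/0 (H4) depth=0
  lookup 52.219.252.192: bits 00110100110110111111110011000 walk d0:H4→d1:-→d2:-→d3:-→d4:-→d5:-→d6:-→d7:-→d8:-→d9:-→d10:-→d11:-→d12:-→d13:-→d14:-→d15:-→d16:-→d17:-→d18:-→d19:-→d20:-→d21:-→d22:-→d23:-→d24:-→d25:-→d26:-→d27:-→d28:-→d29:H1 -> H1
  + 116.139.208.0/20 (H3) depth=20
  - 16.173.89.0/24 clear@24
  + 52.219.252.192/28 (H7) depth=28
  + 116.139.208.0/20 (H0) depth=20
  + 16.173.0.0/16 (H5) depth=16
  - 16.173.0.0/16 clear@16
  + 52.219.252.192/28 (H1) depth=28
  lookup 116.139.210.83: bits 01110100100010111101 walk d0:H4→d1:-→d2:-→d3:-→d4:-→d5:-→d6:-→d7:-→d8:-→d9:-→d10:-→d11:-→d12:-→d13:-→d14:-→d15:-→d16:-→d17:-→d18:-→d19:-→d20:H0 -> H0
  - 52.219.252.192/28 clear@28
  lookup 123.114.118.171: bits 0111 walk d0:H4→d1:-→d2:-→d3:-→d4:- -> H4
  + 116.139.222.128/28 (H5) depth=28
  + 0.0.0.0/0 (H6) depth=0
  lookup 116.139.222.128: bits 0111010010001011110111101000 walk d0:H6→d1:-→d2:-→d3:-→d4:-→d5:-→d6:-→d7:-→d8:-→d9:-→d10:-→d11:-→d12:-→d13:-→d14:-→d15:-→d16:-→d17:-→d18:-→d19:-→d20:H0→d21:-→d22:-→d23:-→d24:-→d25:-→d26:-→d27:-→d28:H5 -> H5
  lookup 116.139.208.38: bits 01110100100010111101 walk d0:H6→d1:-→d2:-→d3:-→d4:-→d5:-→d6:-→d7:-→d8:-→d9:-→d10:-→d11:-→d12:-→d13:-→d14:-→d15:-→d16:-→d17:-→d18:-→d19:-→d20:H0 -> H0
  lookup 116.139.208.0: bits 01110100100010111101 walk d0:H6→d1:-→d2:-→d3:-→d4:-→d5:-→d6:-→d7:-→d8:-→d9:-→d10:-→d11:-→d12:-→d13:-→d14:-→d15:-→d16:-→d17:-→d18:-→d19:-→d20:H0 -> H0
  + 0.0.0.0/0 (H3) depth=0
  lookup 116.139.222.147: bits 011101001000101111011110100 walk d0:H3→d1:-→d2:-→d3:-→d4:-→d5:-→d6:-→d7:-→d8:-→d9:-→d10:-→d11:-→d12:-→d13:-→d14:-→d15:-→d16:-→d17:-→d18:-→d19:-→d20:H0→d21:-→d22:-→d23:-→d24:-→d25:-→d26:-→d27:- -> H0
  lookup 52.219.252.192: bits 00110100110110111111110011000 walk d0:H3→d1:-→d2:-→d3:-→d4:-→d5:-→d6:-→d7:-→d8:-→d9:-→d10:-→d11:-→d12:-→d13:-→d14:-→d15:-→d16:-→d17:-→d18:-→d19:-→d20:-→d21:-→d22:-→d23:-→d24:-→d25:-→d26:-→d27:-→d28:-→d29:H1 -> H1
  + 16.0.0.0/8 (H6) depth=8
  - 52.219.252.192/29 clear@29
  + 16.173.88.0/21 (H5) depth=21
  - 0.0.0.0/0 clear@0
  lookup 16.173.88.41: bits 00010000101011010101100 walk d0:-→d1:-→d2:-→d3:-→d4:-→d5:-→d6:-→d7:-→d8:H6→d9:-→d10:-→d11:-→d12:-→d13:-→d14:-→d15:-→d16:-→d17:-→d18:-→d19:-→d20:-→d21:H5→d22:-→d23:- -> H5
  + 116.139.222.128/28 (H1) depth=28
  lookup 16.173.88.1: bits 00010000101011010101100 walk d0:-→d1:-→d2:-→d3:-→d4:-→d5:-→d6:-→d7:-→d8:H6→d9:-→d10:-→d11:-→d12:-→d13:-→d14:-→d15:-→d16:-→d17:-→d18:-→d19:-→d20:-→d21:H5→d22:-→d23:- -> H5
  + 153.0.0.0/8 (H2) depth=8
  lookup 242.76.57.246: bits 1 walk d0:-→d1:- -> no-route
  lookup 116.139.222.128: bits 0111010010001011110111101000 walk d0:-→d1:-→d2:-→d3:-→d4:-→d5:-→d6:-→d7:-→d8:-→d9:-→d10:-→d11:-→d12:-→d13:-→d14:-→d15:-→d16:-→d17:-→d18:-→d19:-→d20:H0→d21:-→d22:-→d23:-→d24:-→d25:-→d26:-→d27:-→d28:H1 -> H1
  lookup 116.139.222.133: bits 0111010010001011110111101000 walk d0:-→d1:-→d2:-→d3:-→d4:-→d5:-→d6:-→d7:-→d8:-→d9:-→d10:-→d11:-→d12:-→d13:-→d14:-→d15:-→d16:-→d17:-→d18:-→d19:-→d20:H0→d21:-→d22:-→d23:-→d24:-→d25:-→d26:-→d27:-→d28:H1 -> H1
  + 16.173.88.0/23 (H7) depth=23

== LOOKUPS ==
["no-route","H1","H0","H4","H5","H0","H0","H0","H1","H5","H5","no-route","H1","H1"]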